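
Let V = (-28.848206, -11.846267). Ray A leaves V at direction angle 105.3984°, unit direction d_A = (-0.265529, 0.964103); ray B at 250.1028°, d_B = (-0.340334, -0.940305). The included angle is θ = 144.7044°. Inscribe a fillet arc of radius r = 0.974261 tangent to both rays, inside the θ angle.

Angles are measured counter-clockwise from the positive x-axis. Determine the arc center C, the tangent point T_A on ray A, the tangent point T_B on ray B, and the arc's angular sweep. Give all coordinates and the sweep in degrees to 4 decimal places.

bisector direction at 177.7506° = (-0.999229,0.039249)
center distance |VC| = r/sin(θ/2) = 0.974261/sin(72.3522°) = 1.022376
C = V + |VC|·bis = (-29.8698,-11.8061)
T_A = V + ((C−V)·d_A)·d_A = V + 0.3099·d_A = (-28.9305,-11.5474)
T_B = V + ((C−V)·d_B)·d_B = V + 0.3099·d_B = (-28.9537,-12.1377)
sweep = 180° − θ = 35.2956°

center=(-29.8698,-11.8061) T_A=(-28.9305,-11.5474) T_B=(-28.9537,-12.1377) sweep=35.2956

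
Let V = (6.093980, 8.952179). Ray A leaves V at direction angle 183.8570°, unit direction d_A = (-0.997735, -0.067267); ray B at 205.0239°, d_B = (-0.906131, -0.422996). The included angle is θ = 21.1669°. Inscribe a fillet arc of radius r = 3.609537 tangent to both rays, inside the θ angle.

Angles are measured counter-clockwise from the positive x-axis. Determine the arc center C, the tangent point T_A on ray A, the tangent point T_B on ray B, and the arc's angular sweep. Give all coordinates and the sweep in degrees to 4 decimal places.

bisector direction at 194.4405° = (-0.968407,-0.249374)
center distance |VC| = r/sin(θ/2) = 3.609537/sin(10.5834°) = 19.652571
C = V + |VC|·bis = (-12.9377,4.0513)
T_A = V + ((C−V)·d_A)·d_A = V + 19.3183·d_A = (-13.1805,7.6527)
T_B = V + ((C−V)·d_B)·d_B = V + 19.3183·d_B = (-11.4109,0.7806)
sweep = 180° − θ = 158.8331°

center=(-12.9377,4.0513) T_A=(-13.1805,7.6527) T_B=(-11.4109,0.7806) sweep=158.8331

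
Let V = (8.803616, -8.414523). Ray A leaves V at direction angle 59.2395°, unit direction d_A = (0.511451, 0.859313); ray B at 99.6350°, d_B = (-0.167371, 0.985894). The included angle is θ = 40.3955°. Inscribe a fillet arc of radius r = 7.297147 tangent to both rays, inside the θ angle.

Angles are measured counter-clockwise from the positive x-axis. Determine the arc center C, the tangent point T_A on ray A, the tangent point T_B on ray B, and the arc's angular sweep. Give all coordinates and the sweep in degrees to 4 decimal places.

center=(12.6779,12.3625) T_A=(18.9485,8.6303) T_B=(5.4837,11.1411) sweep=139.6045

bisector direction at 79.4373° = (0.183312,0.983055)
center distance |VC| = r/sin(θ/2) = 7.297147/sin(20.1977°) = 21.135140
C = V + |VC|·bis = (12.6779,12.3625)
T_A = V + ((C−V)·d_A)·d_A = V + 19.8355·d_A = (18.9485,8.6303)
T_B = V + ((C−V)·d_B)·d_B = V + 19.8355·d_B = (5.4837,11.1411)
sweep = 180° − θ = 139.6045°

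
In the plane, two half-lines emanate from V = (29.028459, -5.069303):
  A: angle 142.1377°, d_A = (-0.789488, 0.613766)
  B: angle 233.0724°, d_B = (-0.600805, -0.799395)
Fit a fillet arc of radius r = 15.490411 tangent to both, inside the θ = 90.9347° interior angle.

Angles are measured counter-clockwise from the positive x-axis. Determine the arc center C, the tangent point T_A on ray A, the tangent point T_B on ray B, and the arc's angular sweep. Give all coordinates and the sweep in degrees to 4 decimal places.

bisector direction at 187.6051° = (-0.991204,-0.132344)
center distance |VC| = r/sin(θ/2) = 15.490411/sin(45.4674°) = 21.730225
C = V + |VC|·bis = (7.4894,-7.9452)
T_A = V + ((C−V)·d_A)·d_A = V + 15.2397·d_A = (16.9969,4.2843)
T_B = V + ((C−V)·d_B)·d_B = V + 15.2397·d_B = (19.8723,-17.2519)
sweep = 180° − θ = 89.0653°

center=(7.4894,-7.9452) T_A=(16.9969,4.2843) T_B=(19.8723,-17.2519) sweep=89.0653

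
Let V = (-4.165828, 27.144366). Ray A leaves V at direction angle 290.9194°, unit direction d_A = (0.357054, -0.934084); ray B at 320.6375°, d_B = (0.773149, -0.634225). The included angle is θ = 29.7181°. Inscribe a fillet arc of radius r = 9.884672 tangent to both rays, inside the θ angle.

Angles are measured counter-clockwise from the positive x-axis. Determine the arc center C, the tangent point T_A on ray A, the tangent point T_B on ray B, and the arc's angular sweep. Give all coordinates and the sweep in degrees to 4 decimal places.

bisector direction at 305.7784° = (0.584653,-0.811284)
center distance |VC| = r/sin(θ/2) = 9.884672/sin(14.8590°) = 38.545442
C = V + |VC|·bis = (18.3699,-4.1269)
T_A = V + ((C−V)·d_A)·d_A = V + 37.2565·d_A = (9.1368,-7.6563)
T_B = V + ((C−V)·d_B)·d_B = V + 37.2565·d_B = (24.6390,3.5154)
sweep = 180° − θ = 150.2819°

center=(18.3699,-4.1269) T_A=(9.1368,-7.6563) T_B=(24.6390,3.5154) sweep=150.2819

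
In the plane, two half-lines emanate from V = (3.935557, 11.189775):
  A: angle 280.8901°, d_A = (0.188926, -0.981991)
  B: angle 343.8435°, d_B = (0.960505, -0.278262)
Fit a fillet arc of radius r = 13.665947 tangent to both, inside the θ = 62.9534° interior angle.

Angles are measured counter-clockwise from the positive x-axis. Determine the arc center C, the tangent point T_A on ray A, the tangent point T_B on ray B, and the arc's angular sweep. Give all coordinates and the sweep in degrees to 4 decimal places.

center=(21.5724,-8.1476) T_A=(8.1526,-10.7294) T_B=(25.3752,4.9786) sweep=117.0466

bisector direction at 312.3668° = (0.673874,-0.738846)
center distance |VC| = r/sin(θ/2) = 13.665947/sin(31.4767°) = 26.172365
C = V + |VC|·bis = (21.5724,-8.1476)
T_A = V + ((C−V)·d_A)·d_A = V + 22.3212·d_A = (8.1526,-10.7294)
T_B = V + ((C−V)·d_B)·d_B = V + 22.3212·d_B = (25.3752,4.9786)
sweep = 180° − θ = 117.0466°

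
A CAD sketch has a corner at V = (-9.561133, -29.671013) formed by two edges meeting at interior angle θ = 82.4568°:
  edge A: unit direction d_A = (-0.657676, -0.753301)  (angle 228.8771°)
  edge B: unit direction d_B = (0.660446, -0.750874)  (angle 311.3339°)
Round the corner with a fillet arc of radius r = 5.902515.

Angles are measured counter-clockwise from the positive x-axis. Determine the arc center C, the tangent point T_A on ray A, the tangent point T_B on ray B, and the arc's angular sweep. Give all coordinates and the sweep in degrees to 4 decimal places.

bisector direction at 270.1055° = (0.001841,-0.999998)
center distance |VC| = r/sin(θ/2) = 5.902515/sin(41.2284°) = 8.955928
C = V + |VC|·bis = (-9.5446,-38.6269)
T_A = V + ((C−V)·d_A)·d_A = V + 6.7356·d_A = (-13.9910,-34.7450)
T_B = V + ((C−V)·d_B)·d_B = V + 6.7356·d_B = (-5.1126,-34.7286)
sweep = 180° − θ = 97.5432°

center=(-9.5446,-38.6269) T_A=(-13.9910,-34.7450) T_B=(-5.1126,-34.7286) sweep=97.5432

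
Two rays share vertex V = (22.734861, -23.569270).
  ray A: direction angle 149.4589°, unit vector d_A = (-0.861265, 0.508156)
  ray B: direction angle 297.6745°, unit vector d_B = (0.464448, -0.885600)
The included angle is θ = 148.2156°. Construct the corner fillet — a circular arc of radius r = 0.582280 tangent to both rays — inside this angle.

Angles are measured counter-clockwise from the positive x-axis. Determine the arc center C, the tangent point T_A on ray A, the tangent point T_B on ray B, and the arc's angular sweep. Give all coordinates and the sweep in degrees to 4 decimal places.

bisector direction at 223.5667° = (-0.724573,-0.689199)
center distance |VC| = r/sin(θ/2) = 0.582280/sin(74.1078°) = 0.605420
C = V + |VC|·bis = (22.2962,-23.9865)
T_A = V + ((C−V)·d_A)·d_A = V + 0.1658·d_A = (22.5921,-23.4850)
T_B = V + ((C−V)·d_B)·d_B = V + 0.1658·d_B = (22.8119,-23.7161)
sweep = 180° − θ = 31.7844°

center=(22.2962,-23.9865) T_A=(22.5921,-23.4850) T_B=(22.8119,-23.7161) sweep=31.7844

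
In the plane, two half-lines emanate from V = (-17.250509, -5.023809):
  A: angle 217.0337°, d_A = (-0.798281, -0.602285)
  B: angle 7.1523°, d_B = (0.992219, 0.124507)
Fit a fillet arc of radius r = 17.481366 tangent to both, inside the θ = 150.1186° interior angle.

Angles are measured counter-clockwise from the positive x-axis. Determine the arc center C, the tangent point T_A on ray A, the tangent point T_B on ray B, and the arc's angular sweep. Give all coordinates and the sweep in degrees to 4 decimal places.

bisector direction at 292.0930° = (0.376111,-0.926575)
center distance |VC| = r/sin(θ/2) = 17.481366/sin(75.0593°) = 18.093034
C = V + |VC|·bis = (-10.4455,-21.7884)
T_A = V + ((C−V)·d_A)·d_A = V + 4.6647·d_A = (-20.9743,-7.8333)
T_B = V + ((C−V)·d_B)·d_B = V + 4.6647·d_B = (-12.6221,-4.4430)
sweep = 180° − θ = 29.8814°

center=(-10.4455,-21.7884) T_A=(-20.9743,-7.8333) T_B=(-12.6221,-4.4430) sweep=29.8814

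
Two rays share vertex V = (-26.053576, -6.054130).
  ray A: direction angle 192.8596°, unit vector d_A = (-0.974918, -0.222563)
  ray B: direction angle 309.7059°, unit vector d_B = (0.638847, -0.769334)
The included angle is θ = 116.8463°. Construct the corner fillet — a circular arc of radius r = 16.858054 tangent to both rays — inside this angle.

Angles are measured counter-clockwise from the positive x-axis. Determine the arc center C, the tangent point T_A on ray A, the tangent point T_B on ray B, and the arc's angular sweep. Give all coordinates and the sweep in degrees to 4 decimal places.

bisector direction at 251.2828° = (-0.320898,-0.947114)
center distance |VC| = r/sin(θ/2) = 16.858054/sin(58.4231°) = 19.787875
C = V + |VC|·bis = (-32.4035,-24.7955)
T_A = V + ((C−V)·d_A)·d_A = V + 10.3618·d_A = (-36.1554,-8.3603)
T_B = V + ((C−V)·d_B)·d_B = V + 10.3618·d_B = (-19.4340,-14.0258)
sweep = 180° − θ = 63.1537°

center=(-32.4035,-24.7955) T_A=(-36.1554,-8.3603) T_B=(-19.4340,-14.0258) sweep=63.1537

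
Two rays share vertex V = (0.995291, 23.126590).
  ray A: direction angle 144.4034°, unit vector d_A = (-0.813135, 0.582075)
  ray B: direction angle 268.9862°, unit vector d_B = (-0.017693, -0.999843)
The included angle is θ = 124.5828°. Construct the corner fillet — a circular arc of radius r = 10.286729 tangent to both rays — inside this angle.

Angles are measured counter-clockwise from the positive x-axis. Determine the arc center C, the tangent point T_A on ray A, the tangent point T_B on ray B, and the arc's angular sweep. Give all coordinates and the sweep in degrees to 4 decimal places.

bisector direction at 206.6948° = (-0.893412,-0.449238)
center distance |VC| = r/sin(θ/2) = 10.286729/sin(62.2914°) = 11.619171
C = V + |VC|·bis = (-9.3854,17.9068)
T_A = V + ((C−V)·d_A)·d_A = V + 5.4026·d_A = (-3.3978,26.2713)
T_B = V + ((C−V)·d_B)·d_B = V + 5.4026·d_B = (0.8997,17.7248)
sweep = 180° − θ = 55.4172°

center=(-9.3854,17.9068) T_A=(-3.3978,26.2713) T_B=(0.8997,17.7248) sweep=55.4172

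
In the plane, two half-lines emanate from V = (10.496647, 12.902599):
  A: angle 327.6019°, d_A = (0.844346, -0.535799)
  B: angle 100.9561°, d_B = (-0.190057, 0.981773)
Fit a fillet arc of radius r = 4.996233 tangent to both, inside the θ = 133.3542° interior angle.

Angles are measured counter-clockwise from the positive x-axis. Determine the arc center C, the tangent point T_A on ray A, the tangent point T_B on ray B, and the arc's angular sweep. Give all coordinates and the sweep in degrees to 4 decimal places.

center=(14.9924,15.9670) T_A=(12.3154,11.7484) T_B=(10.0872,15.0174) sweep=46.6458

bisector direction at 34.2790° = (0.826305,0.563223)
center distance |VC| = r/sin(θ/2) = 4.996233/sin(66.6771°) = 5.440811
C = V + |VC|·bis = (14.9924,15.9670)
T_A = V + ((C−V)·d_A)·d_A = V + 2.1541·d_A = (12.3154,11.7484)
T_B = V + ((C−V)·d_B)·d_B = V + 2.1541·d_B = (10.0872,15.0174)
sweep = 180° − θ = 46.6458°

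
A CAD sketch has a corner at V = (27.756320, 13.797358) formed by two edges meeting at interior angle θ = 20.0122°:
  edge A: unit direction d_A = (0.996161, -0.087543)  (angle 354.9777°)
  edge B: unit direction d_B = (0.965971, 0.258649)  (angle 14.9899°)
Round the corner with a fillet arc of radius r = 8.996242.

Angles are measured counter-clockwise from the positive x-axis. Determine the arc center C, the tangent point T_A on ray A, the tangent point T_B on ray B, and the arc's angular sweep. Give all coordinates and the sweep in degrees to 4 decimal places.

center=(79.3366,18.2954) T_A=(78.5490,9.3336) T_B=(77.0097,26.9855) sweep=159.9878

bisector direction at 4.9838° = (0.996219,0.086874)
center distance |VC| = r/sin(θ/2) = 8.996242/sin(10.0061°) = 51.776031
C = V + |VC|·bis = (79.3366,18.2954)
T_A = V + ((C−V)·d_A)·d_A = V + 50.9885·d_A = (78.5490,9.3336)
T_B = V + ((C−V)·d_B)·d_B = V + 50.9885·d_B = (77.0097,26.9855)
sweep = 180° − θ = 159.9878°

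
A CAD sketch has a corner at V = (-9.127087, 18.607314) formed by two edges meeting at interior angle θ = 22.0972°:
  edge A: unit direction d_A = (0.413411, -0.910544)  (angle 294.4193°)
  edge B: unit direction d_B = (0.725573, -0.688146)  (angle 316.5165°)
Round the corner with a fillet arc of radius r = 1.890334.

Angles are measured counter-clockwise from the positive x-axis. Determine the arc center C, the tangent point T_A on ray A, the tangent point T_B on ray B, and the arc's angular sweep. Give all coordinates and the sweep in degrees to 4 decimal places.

bisector direction at 305.4679° = (0.580247,-0.814441)
center distance |VC| = r/sin(θ/2) = 1.890334/sin(11.0486°) = 9.863904
C = V + |VC|·bis = (-3.4036,10.5737)
T_A = V + ((C−V)·d_A)·d_A = V + 9.6811·d_A = (-5.1248,9.7923)
T_B = V + ((C−V)·d_B)·d_B = V + 9.6811·d_B = (-2.1028,11.9453)
sweep = 180° − θ = 157.9028°

center=(-3.4036,10.5737) T_A=(-5.1248,9.7923) T_B=(-2.1028,11.9453) sweep=157.9028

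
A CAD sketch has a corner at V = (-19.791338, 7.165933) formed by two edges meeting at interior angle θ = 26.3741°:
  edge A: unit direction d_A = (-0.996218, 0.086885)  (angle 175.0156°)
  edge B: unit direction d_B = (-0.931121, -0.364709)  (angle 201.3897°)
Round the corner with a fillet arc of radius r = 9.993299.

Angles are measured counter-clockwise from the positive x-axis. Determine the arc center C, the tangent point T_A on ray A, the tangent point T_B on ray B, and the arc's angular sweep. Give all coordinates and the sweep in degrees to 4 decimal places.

bisector direction at 188.2027° = (-0.989770,-0.142675)
center distance |VC| = r/sin(θ/2) = 9.993299/sin(13.1870°) = 43.805125
C = V + |VC|·bis = (-63.1483,0.9160)
T_A = V + ((C−V)·d_A)·d_A = V + 42.6500·d_A = (-62.2801,10.8716)
T_B = V + ((C−V)·d_B)·d_B = V + 42.6500·d_B = (-59.5037,-8.3889)
sweep = 180° − θ = 153.6259°

center=(-63.1483,0.9160) T_A=(-62.2801,10.8716) T_B=(-59.5037,-8.3889) sweep=153.6259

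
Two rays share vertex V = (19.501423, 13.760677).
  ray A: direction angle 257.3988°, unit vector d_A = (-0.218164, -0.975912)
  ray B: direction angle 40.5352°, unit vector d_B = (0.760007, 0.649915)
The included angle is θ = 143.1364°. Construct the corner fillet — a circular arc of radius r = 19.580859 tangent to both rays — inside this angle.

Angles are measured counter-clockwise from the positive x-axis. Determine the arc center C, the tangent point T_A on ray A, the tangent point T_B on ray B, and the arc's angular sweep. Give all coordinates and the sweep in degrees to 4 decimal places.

bisector direction at 328.9670° = (0.856871,-0.515532)
center distance |VC| = r/sin(θ/2) = 19.580859/sin(71.5682°) = 20.639660
C = V + |VC|·bis = (37.1869,3.1203)
T_A = V + ((C−V)·d_A)·d_A = V + 6.5258·d_A = (18.0777,7.3921)
T_B = V + ((C−V)·d_B)·d_B = V + 6.5258·d_B = (24.4610,18.0019)
sweep = 180° − θ = 36.8636°

center=(37.1869,3.1203) T_A=(18.0777,7.3921) T_B=(24.4610,18.0019) sweep=36.8636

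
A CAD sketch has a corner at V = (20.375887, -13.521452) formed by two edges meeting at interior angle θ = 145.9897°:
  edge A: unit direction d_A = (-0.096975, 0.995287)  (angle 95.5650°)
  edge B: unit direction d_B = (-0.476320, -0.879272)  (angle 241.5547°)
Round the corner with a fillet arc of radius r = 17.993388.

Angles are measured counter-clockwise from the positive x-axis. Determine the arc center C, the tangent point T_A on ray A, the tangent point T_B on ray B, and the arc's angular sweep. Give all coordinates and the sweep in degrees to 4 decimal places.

bisector direction at 168.5599° = (-0.980132,0.198344)
center distance |VC| = r/sin(θ/2) = 17.993388/sin(72.9948°) = 18.816055
C = V + |VC|·bis = (1.9337,-9.7894)
T_A = V + ((C−V)·d_A)·d_A = V + 5.5029·d_A = (19.8422,-8.0445)
T_B = V + ((C−V)·d_B)·d_B = V + 5.5029·d_B = (17.7547,-18.3600)
sweep = 180° − θ = 34.0103°

center=(1.9337,-9.7894) T_A=(19.8422,-8.0445) T_B=(17.7547,-18.3600) sweep=34.0103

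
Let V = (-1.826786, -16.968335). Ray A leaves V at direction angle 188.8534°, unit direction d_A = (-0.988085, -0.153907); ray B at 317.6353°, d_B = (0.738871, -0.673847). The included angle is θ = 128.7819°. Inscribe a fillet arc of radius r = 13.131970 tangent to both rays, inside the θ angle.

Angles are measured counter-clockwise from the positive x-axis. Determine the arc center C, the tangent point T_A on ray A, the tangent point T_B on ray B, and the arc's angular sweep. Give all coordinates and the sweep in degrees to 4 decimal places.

center=(-6.0250,-30.9126) T_A=(-8.0461,-17.9371) T_B=(2.8239,-21.2098) sweep=51.2181

bisector direction at 253.2443° = (-0.288291,-0.957543)
center distance |VC| = r/sin(θ/2) = 13.131970/sin(64.3910°) = 14.562531
C = V + |VC|·bis = (-6.0250,-30.9126)
T_A = V + ((C−V)·d_A)·d_A = V + 6.2943·d_A = (-8.0461,-17.9371)
T_B = V + ((C−V)·d_B)·d_B = V + 6.2943·d_B = (2.8239,-21.2098)
sweep = 180° − θ = 51.2181°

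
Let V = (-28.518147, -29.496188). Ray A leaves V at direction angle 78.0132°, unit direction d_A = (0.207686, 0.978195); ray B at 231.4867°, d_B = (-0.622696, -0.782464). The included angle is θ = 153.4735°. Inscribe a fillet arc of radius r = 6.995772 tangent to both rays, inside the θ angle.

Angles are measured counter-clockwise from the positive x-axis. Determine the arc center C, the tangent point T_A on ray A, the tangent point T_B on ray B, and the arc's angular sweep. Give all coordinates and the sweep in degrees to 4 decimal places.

bisector direction at 154.7499° = (-0.904455,0.426570)
center distance |VC| = r/sin(θ/2) = 6.995772/sin(76.7368°) = 7.187489
C = V + |VC|·bis = (-35.0189,-26.4302)
T_A = V + ((C−V)·d_A)·d_A = V + 1.6490·d_A = (-28.1757,-27.8832)
T_B = V + ((C−V)·d_B)·d_B = V + 1.6490·d_B = (-29.5450,-30.7865)
sweep = 180° − θ = 26.5265°

center=(-35.0189,-26.4302) T_A=(-28.1757,-27.8832) T_B=(-29.5450,-30.7865) sweep=26.5265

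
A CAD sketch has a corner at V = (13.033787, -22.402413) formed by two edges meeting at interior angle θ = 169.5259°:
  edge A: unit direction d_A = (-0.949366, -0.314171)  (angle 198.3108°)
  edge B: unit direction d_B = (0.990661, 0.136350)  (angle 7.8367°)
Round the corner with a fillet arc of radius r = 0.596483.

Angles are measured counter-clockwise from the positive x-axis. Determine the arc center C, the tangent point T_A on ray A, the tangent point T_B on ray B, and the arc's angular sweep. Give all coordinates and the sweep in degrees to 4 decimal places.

bisector direction at 283.0738° = (0.226205,-0.974080)
center distance |VC| = r/sin(θ/2) = 0.596483/sin(84.7630°) = 0.598983
C = V + |VC|·bis = (13.1693,-22.9859)
T_A = V + ((C−V)·d_A)·d_A = V + 0.0547·d_A = (12.9819,-22.4196)
T_B = V + ((C−V)·d_B)·d_B = V + 0.0547·d_B = (13.0879,-22.3950)
sweep = 180° − θ = 10.4741°

center=(13.1693,-22.9859) T_A=(12.9819,-22.4196) T_B=(13.0879,-22.3950) sweep=10.4741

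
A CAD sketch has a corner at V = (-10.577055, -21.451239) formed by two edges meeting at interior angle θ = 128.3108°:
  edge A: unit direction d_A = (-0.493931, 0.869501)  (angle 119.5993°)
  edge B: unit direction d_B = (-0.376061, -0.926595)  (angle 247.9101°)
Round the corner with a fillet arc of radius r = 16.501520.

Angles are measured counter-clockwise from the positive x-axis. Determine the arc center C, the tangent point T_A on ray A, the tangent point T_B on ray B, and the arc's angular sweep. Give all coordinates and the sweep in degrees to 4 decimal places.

center=(-28.8731,-22.6519) T_A=(-14.5250,-14.5013) T_B=(-13.5829,-28.8575) sweep=51.6892

bisector direction at 183.7547° = (-0.997854,-0.065485)
center distance |VC| = r/sin(θ/2) = 16.501520/sin(64.1554°) = 18.335436
C = V + |VC|·bis = (-28.8731,-22.6519)
T_A = V + ((C−V)·d_A)·d_A = V + 7.9930·d_A = (-14.5250,-14.5013)
T_B = V + ((C−V)·d_B)·d_B = V + 7.9930·d_B = (-13.5829,-28.8575)
sweep = 180° − θ = 51.6892°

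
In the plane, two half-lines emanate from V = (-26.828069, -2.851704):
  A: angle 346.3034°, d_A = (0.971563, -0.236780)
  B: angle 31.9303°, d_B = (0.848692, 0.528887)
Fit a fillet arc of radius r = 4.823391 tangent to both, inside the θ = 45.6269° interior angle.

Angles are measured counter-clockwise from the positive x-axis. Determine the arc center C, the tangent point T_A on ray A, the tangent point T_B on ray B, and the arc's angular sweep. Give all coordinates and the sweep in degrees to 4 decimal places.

center=(-14.5452,-0.8806) T_A=(-15.6873,-5.5668) T_B=(-17.0962,3.2130) sweep=134.3731

bisector direction at 9.1168° = (0.987367,0.158448)
center distance |VC| = r/sin(θ/2) = 4.823391/sin(22.8134°) = 12.440013
C = V + |VC|·bis = (-14.5452,-0.8806)
T_A = V + ((C−V)·d_A)·d_A = V + 11.4669·d_A = (-15.6873,-5.5668)
T_B = V + ((C−V)·d_B)·d_B = V + 11.4669·d_B = (-17.0962,3.2130)
sweep = 180° − θ = 134.3731°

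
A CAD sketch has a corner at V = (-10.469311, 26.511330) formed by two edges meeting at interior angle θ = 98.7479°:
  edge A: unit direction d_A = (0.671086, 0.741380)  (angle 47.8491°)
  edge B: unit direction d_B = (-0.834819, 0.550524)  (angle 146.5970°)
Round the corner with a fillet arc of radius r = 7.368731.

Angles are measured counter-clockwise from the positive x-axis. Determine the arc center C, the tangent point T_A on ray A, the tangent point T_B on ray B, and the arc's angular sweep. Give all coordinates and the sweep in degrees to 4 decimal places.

bisector direction at 97.2231° = (-0.125732,0.992064)
center distance |VC| = r/sin(θ/2) = 7.368731/sin(49.3740°) = 9.708788
C = V + |VC|·bis = (-11.6900,36.1431)
T_A = V + ((C−V)·d_A)·d_A = V + 6.3216·d_A = (-6.2270,31.1980)
T_B = V + ((C−V)·d_B)·d_B = V + 6.3216·d_B = (-15.7467,29.9915)
sweep = 180° − θ = 81.2521°

center=(-11.6900,36.1431) T_A=(-6.2270,31.1980) T_B=(-15.7467,29.9915) sweep=81.2521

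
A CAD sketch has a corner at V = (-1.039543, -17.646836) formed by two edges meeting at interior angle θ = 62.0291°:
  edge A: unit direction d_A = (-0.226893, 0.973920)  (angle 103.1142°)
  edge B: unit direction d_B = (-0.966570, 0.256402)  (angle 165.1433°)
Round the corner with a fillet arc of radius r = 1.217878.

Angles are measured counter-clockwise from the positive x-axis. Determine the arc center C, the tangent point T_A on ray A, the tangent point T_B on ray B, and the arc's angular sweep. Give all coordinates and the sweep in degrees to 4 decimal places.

center=(-2.6853,-15.9503) T_A=(-1.4992,-15.6739) T_B=(-2.9975,-17.1274) sweep=117.9709

bisector direction at 134.1287° = (-0.696273,0.717777)
center distance |VC| = r/sin(θ/2) = 1.217878/sin(31.0145°) = 2.363638
C = V + |VC|·bis = (-2.6853,-15.9503)
T_A = V + ((C−V)·d_A)·d_A = V + 2.0257·d_A = (-1.4992,-15.6739)
T_B = V + ((C−V)·d_B)·d_B = V + 2.0257·d_B = (-2.9975,-17.1274)
sweep = 180° − θ = 117.9709°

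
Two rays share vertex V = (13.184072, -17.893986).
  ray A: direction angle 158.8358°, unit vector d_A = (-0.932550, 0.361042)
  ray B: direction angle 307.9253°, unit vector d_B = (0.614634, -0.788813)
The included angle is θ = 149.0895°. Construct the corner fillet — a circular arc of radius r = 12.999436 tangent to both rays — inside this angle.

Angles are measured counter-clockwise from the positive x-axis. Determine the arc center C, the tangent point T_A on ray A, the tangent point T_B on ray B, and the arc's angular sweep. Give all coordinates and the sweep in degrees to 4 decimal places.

bisector direction at 233.3806° = (-0.596497,-0.802615)
center distance |VC| = r/sin(θ/2) = 12.999436/sin(74.5447°) = 13.487146
C = V + |VC|·bis = (5.1390,-28.7190)
T_A = V + ((C−V)·d_A)·d_A = V + 3.5941·d_A = (9.8324,-16.5964)
T_B = V + ((C−V)·d_B)·d_B = V + 3.5941·d_B = (15.3931,-20.7291)
sweep = 180° − θ = 30.9105°

center=(5.1390,-28.7190) T_A=(9.8324,-16.5964) T_B=(15.3931,-20.7291) sweep=30.9105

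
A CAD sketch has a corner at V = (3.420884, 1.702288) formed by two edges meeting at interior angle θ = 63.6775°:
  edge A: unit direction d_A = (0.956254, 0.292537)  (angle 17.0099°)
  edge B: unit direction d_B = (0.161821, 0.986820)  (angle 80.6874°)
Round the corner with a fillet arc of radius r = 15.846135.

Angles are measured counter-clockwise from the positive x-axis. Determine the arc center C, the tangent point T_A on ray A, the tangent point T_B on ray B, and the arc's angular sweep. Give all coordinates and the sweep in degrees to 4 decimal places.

bisector direction at 48.8487° = (0.658050,0.752974)
center distance |VC| = r/sin(θ/2) = 15.846135/sin(31.8388°) = 30.038331
C = V + |VC|·bis = (23.1876,24.3204)
T_A = V + ((C−V)·d_A)·d_A = V + 25.5186·d_A = (27.8232,9.1674)
T_B = V + ((C−V)·d_B)·d_B = V + 25.5186·d_B = (7.5503,26.8846)
sweep = 180° − θ = 116.3225°

center=(23.1876,24.3204) T_A=(27.8232,9.1674) T_B=(7.5503,26.8846) sweep=116.3225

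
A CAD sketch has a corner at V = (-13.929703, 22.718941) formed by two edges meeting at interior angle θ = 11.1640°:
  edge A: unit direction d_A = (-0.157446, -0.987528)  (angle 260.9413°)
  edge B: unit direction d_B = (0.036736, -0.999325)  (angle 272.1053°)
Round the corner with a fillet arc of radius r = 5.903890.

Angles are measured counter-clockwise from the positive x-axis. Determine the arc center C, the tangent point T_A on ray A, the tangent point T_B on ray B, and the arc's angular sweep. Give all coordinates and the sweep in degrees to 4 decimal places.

center=(-17.6105,-37.8651) T_A=(-23.4407,-36.9356) T_B=(-11.7105,-37.6482) sweep=168.8360

bisector direction at 266.5233° = (-0.060643,-0.998160)
center distance |VC| = r/sin(θ/2) = 5.903890/sin(5.5820°) = 60.695751
C = V + |VC|·bis = (-17.6105,-37.8651)
T_A = V + ((C−V)·d_A)·d_A = V + 60.4079·d_A = (-23.4407,-36.9356)
T_B = V + ((C−V)·d_B)·d_B = V + 60.4079·d_B = (-11.7105,-37.6482)
sweep = 180° − θ = 168.8360°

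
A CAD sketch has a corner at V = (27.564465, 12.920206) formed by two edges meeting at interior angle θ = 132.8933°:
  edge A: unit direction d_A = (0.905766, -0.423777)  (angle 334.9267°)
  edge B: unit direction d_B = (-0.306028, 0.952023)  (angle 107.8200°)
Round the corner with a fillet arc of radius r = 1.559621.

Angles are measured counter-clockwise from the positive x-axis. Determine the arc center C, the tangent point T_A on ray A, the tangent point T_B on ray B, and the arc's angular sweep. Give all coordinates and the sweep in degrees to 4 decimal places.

bisector direction at 41.3734° = (0.750419,0.660963)
center distance |VC| = r/sin(θ/2) = 1.559621/sin(66.4467°) = 1.701364
C = V + |VC|·bis = (28.8412,14.0447)
T_A = V + ((C−V)·d_A)·d_A = V + 0.6799·d_A = (28.1803,12.6321)
T_B = V + ((C−V)·d_B)·d_B = V + 0.6799·d_B = (27.3564,13.5675)
sweep = 180° − θ = 47.1067°

center=(28.8412,14.0447) T_A=(28.1803,12.6321) T_B=(27.3564,13.5675) sweep=47.1067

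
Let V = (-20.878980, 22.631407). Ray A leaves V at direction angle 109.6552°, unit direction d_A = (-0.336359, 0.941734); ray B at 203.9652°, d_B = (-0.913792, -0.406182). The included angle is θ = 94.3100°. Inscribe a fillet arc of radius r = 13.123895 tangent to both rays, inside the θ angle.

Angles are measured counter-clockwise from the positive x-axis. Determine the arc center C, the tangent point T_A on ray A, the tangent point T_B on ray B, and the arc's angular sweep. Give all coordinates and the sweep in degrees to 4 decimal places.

bisector direction at 156.8102° = (-0.919205,0.393778)
center distance |VC| = r/sin(θ/2) = 13.123895/sin(47.1550°) = 17.899572
C = V + |VC|·bis = (-37.3324,29.6799)
T_A = V + ((C−V)·d_A)·d_A = V + 12.1720·d_A = (-24.9731,34.0942)
T_B = V + ((C−V)·d_B)·d_B = V + 12.1720·d_B = (-32.0017,17.6874)
sweep = 180° − θ = 85.6900°

center=(-37.3324,29.6799) T_A=(-24.9731,34.0942) T_B=(-32.0017,17.6874) sweep=85.6900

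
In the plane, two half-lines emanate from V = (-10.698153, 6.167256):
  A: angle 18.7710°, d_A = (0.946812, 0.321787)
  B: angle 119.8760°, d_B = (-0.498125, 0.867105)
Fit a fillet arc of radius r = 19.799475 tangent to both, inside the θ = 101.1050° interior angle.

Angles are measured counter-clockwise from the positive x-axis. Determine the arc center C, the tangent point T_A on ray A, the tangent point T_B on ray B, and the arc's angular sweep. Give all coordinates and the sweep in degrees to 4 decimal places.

center=(-1.6449,30.1559) T_A=(4.7263,11.4095) T_B=(-18.8131,20.2933) sweep=78.8950

bisector direction at 69.3235° = (0.353091,0.935589)
center distance |VC| = r/sin(θ/2) = 19.799475/sin(50.5525°) = 25.640110
C = V + |VC|·bis = (-1.6449,30.1559)
T_A = V + ((C−V)·d_A)·d_A = V + 16.2910·d_A = (4.7263,11.4095)
T_B = V + ((C−V)·d_B)·d_B = V + 16.2910·d_B = (-18.8131,20.2933)
sweep = 180° − θ = 78.8950°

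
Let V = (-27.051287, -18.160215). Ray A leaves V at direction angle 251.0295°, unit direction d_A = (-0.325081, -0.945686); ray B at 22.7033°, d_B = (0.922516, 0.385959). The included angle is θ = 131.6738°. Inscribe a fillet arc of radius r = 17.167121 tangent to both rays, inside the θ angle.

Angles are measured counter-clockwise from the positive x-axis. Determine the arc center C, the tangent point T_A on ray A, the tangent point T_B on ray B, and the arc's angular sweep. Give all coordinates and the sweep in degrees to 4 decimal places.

center=(-13.3203,-31.0245) T_A=(-29.5550,-25.4438) T_B=(-19.9461,-15.1876) sweep=48.3262

bisector direction at 316.8664° = (0.729761,-0.683702)
center distance |VC| = r/sin(θ/2) = 17.167121/sin(65.8369°) = 18.815677
C = V + |VC|·bis = (-13.3203,-31.0245)
T_A = V + ((C−V)·d_A)·d_A = V + 7.7019·d_A = (-29.5550,-25.4438)
T_B = V + ((C−V)·d_B)·d_B = V + 7.7019·d_B = (-19.9461,-15.1876)
sweep = 180° − θ = 48.3262°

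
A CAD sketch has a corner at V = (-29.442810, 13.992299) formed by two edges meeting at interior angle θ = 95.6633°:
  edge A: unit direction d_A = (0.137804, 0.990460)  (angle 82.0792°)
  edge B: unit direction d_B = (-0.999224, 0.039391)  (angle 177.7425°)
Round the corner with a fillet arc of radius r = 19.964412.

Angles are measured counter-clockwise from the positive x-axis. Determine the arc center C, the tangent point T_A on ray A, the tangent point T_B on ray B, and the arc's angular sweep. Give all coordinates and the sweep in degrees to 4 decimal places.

bisector direction at 129.9109° = (-0.641595,0.767044)
center distance |VC| = r/sin(θ/2) = 19.964412/sin(47.8317°) = 26.936145
C = V + |VC|·bis = (-46.7249,34.6535)
T_A = V + ((C−V)·d_A)·d_A = V + 18.0825·d_A = (-26.9510,31.9023)
T_B = V + ((C−V)·d_B)·d_B = V + 18.0825·d_B = (-47.5113,14.7046)
sweep = 180° − θ = 84.3367°

center=(-46.7249,34.6535) T_A=(-26.9510,31.9023) T_B=(-47.5113,14.7046) sweep=84.3367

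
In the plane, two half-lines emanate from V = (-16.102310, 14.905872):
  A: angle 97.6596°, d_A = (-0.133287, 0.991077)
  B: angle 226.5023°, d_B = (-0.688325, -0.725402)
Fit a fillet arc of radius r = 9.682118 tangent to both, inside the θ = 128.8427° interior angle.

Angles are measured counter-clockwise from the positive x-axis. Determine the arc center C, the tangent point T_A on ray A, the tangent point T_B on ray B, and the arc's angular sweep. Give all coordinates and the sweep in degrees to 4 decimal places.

bisector direction at 162.0810° = (-0.951492,0.307673)
center distance |VC| = r/sin(θ/2) = 9.682118/sin(64.4214°) = 10.734133
C = V + |VC|·bis = (-26.3158,18.2085)
T_A = V + ((C−V)·d_A)·d_A = V + 4.6345·d_A = (-16.7200,19.4990)
T_B = V + ((C−V)·d_B)·d_B = V + 4.6345·d_B = (-19.2923,11.5440)
sweep = 180° − θ = 51.1573°

center=(-26.3158,18.2085) T_A=(-16.7200,19.4990) T_B=(-19.2923,11.5440) sweep=51.1573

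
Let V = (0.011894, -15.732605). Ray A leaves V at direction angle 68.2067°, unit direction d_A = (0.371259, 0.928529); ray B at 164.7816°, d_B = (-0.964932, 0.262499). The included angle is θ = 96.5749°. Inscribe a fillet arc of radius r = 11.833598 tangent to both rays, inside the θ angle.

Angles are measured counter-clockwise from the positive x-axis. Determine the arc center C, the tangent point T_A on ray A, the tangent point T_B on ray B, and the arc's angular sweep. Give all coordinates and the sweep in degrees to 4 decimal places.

center=(-7.0599,-1.5451) T_A=(3.9279,-5.9385) T_B=(-10.1662,-12.9638) sweep=83.4251

bisector direction at 116.4942° = (-0.446106,0.894980)
center distance |VC| = r/sin(θ/2) = 11.833598/sin(48.2874°) = 15.852267
C = V + |VC|·bis = (-7.0599,-1.5451)
T_A = V + ((C−V)·d_A)·d_A = V + 10.5480·d_A = (3.9279,-5.9385)
T_B = V + ((C−V)·d_B)·d_B = V + 10.5480·d_B = (-10.1662,-12.9638)
sweep = 180° − θ = 83.4251°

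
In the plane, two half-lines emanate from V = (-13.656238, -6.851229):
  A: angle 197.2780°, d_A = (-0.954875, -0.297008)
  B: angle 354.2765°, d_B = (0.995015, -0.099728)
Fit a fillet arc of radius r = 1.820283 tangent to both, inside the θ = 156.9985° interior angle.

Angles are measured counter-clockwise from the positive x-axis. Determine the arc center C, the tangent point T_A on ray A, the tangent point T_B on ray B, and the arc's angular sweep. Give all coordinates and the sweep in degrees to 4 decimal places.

center=(-13.4693,-8.6994) T_A=(-14.0099,-6.9612) T_B=(-13.2877,-6.8882) sweep=23.0015

bisector direction at 275.7773° = (0.100661,-0.994921)
center distance |VC| = r/sin(θ/2) = 1.820283/sin(78.4993°) = 1.857579
C = V + |VC|·bis = (-13.4693,-8.6994)
T_A = V + ((C−V)·d_A)·d_A = V + 0.3704·d_A = (-14.0099,-6.9612)
T_B = V + ((C−V)·d_B)·d_B = V + 0.3704·d_B = (-13.2877,-6.8882)
sweep = 180° − θ = 23.0015°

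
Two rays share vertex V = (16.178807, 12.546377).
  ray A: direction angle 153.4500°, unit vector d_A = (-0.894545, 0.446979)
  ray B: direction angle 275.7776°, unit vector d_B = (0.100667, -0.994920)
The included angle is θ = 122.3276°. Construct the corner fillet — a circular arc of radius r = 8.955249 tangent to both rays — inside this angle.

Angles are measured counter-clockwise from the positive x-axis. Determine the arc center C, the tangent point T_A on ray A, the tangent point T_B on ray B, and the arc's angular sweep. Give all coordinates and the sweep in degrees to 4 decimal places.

center=(7.7654,6.7394) T_A=(11.7682,14.7502) T_B=(16.6752,7.6409) sweep=57.6724

bisector direction at 214.6138° = (-0.823000,-0.568042)
center distance |VC| = r/sin(θ/2) = 8.955249/sin(61.1638°) = 10.222862
C = V + |VC|·bis = (7.7654,6.7394)
T_A = V + ((C−V)·d_A)·d_A = V + 4.9306·d_A = (11.7682,14.7502)
T_B = V + ((C−V)·d_B)·d_B = V + 4.9306·d_B = (16.6752,7.6409)
sweep = 180° − θ = 57.6724°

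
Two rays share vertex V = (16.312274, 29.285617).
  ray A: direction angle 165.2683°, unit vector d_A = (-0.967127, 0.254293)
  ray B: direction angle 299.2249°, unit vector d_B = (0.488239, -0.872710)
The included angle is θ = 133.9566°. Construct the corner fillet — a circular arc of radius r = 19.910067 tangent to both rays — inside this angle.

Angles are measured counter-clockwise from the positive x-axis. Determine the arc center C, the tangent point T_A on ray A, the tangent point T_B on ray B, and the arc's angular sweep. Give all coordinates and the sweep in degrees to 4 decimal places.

center=(3.0672,12.1814) T_A=(8.1302,31.4370) T_B=(20.4429,21.9023) sweep=46.0434

bisector direction at 232.2466° = (-0.612264,-0.790653)
center distance |VC| = r/sin(θ/2) = 19.910067/sin(66.9783°) = 21.632987
C = V + |VC|·bis = (3.0672,12.1814)
T_A = V + ((C−V)·d_A)·d_A = V + 8.4602·d_A = (8.1302,31.4370)
T_B = V + ((C−V)·d_B)·d_B = V + 8.4602·d_B = (20.4429,21.9023)
sweep = 180° − θ = 46.0434°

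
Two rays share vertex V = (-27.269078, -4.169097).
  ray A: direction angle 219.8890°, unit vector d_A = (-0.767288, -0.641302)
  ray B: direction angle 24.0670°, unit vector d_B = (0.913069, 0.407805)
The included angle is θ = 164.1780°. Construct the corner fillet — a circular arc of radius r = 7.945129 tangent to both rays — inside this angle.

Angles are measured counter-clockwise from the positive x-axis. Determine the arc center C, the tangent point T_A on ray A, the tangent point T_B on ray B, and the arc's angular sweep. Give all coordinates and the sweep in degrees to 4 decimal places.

center=(-23.0210,-10.9733) T_A=(-28.1162,-4.8771) T_B=(-26.2610,-3.7189) sweep=15.8220

bisector direction at 301.9780° = (0.529594,-0.848252)
center distance |VC| = r/sin(θ/2) = 7.945129/sin(82.0890°) = 8.021469
C = V + |VC|·bis = (-23.0210,-10.9733)
T_A = V + ((C−V)·d_A)·d_A = V + 1.1040·d_A = (-28.1162,-4.8771)
T_B = V + ((C−V)·d_B)·d_B = V + 1.1040·d_B = (-26.2610,-3.7189)
sweep = 180° − θ = 15.8220°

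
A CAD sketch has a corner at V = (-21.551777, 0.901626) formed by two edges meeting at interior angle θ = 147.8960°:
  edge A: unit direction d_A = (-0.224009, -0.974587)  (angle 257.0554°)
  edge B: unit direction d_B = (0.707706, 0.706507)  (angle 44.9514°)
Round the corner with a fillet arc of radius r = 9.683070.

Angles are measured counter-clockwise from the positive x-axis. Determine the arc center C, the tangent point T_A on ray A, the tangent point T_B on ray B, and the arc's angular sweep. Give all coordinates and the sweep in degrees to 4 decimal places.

bisector direction at 331.0034° = (0.874648,-0.484758)
center distance |VC| = r/sin(θ/2) = 9.683070/sin(73.9480°) = 10.075919
C = V + |VC|·bis = (-12.7389,-3.9828)
T_A = V + ((C−V)·d_A)·d_A = V + 2.7861·d_A = (-22.1759,-1.8137)
T_B = V + ((C−V)·d_B)·d_B = V + 2.7861·d_B = (-19.5800,2.8700)
sweep = 180° − θ = 32.1040°

center=(-12.7389,-3.9828) T_A=(-22.1759,-1.8137) T_B=(-19.5800,2.8700) sweep=32.1040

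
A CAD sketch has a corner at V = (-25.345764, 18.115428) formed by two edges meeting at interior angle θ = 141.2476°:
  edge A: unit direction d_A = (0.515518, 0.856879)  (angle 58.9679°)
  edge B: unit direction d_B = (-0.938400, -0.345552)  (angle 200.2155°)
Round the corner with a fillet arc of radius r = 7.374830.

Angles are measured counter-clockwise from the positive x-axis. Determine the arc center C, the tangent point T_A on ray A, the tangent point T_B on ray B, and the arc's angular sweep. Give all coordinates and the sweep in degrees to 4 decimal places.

bisector direction at 129.5917° = (-0.637312,0.770606)
center distance |VC| = r/sin(θ/2) = 7.374830/sin(70.6238°) = 7.817615
C = V + |VC|·bis = (-30.3280,24.1397)
T_A = V + ((C−V)·d_A)·d_A = V + 2.5936·d_A = (-24.0087,20.3379)
T_B = V + ((C−V)·d_B)·d_B = V + 2.5936·d_B = (-27.7796,17.2192)
sweep = 180° − θ = 38.7524°

center=(-30.3280,24.1397) T_A=(-24.0087,20.3379) T_B=(-27.7796,17.2192) sweep=38.7524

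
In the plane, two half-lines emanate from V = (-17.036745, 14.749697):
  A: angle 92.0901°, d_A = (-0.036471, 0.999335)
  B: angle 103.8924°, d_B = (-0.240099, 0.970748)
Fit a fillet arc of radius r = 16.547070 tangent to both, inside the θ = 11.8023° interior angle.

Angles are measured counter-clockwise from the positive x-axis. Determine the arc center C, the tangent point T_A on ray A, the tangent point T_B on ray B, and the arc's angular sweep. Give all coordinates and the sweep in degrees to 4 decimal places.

center=(-39.4115,174.1310) T_A=(-22.8754,174.7345) T_B=(-55.4745,170.1580) sweep=168.1977

bisector direction at 97.9913° = (-0.139022,0.990289)
center distance |VC| = r/sin(θ/2) = 16.547070/sin(5.9012°) = 160.944143
C = V + |VC|·bis = (-39.4115,174.1310)
T_A = V + ((C−V)·d_A)·d_A = V + 160.0913·d_A = (-22.8754,174.7345)
T_B = V + ((C−V)·d_B)·d_B = V + 160.0913·d_B = (-55.4745,170.1580)
sweep = 180° − θ = 168.1977°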